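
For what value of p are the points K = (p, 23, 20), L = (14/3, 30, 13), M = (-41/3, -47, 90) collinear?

Direction LM = (-55/3, -77, 77). From the y-coordinate of K, the parameter along the line is τ = (23 − 30)/(-77) = 1/11.
Then p = 14/3 + 1/11·(-55/3) = 3.

3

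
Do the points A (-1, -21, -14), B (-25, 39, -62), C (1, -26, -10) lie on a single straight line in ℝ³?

AB = (-24, 60, -48), AC = (2, -5, 4).
Each component of AC is -1/12 times the corresponding component of AB, so AC = -1/12·AB and the points are collinear.

Yes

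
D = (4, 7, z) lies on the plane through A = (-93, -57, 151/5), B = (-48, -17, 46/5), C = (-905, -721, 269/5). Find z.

Coplanarity requires AB · (AC × AD) = 0.
AB = (45, 40, -21), AC = (-812, -664, 118/5); the triple product is linear in z with coefficient 2600 and constant term -316160.
Setting it to zero: z = 608/5.

608/5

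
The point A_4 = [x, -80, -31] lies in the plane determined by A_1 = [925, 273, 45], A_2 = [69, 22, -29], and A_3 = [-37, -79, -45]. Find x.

The plane through A_1, A_2, A_3 has equation −3458x − 5852y + 59850z = -2102996.
Substituting A_4: (-3458)x + (-1387190) = -2102996, so x = 207.

207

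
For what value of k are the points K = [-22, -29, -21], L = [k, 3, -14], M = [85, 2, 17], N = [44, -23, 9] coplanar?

24

The points are coplanar iff KL · (KM × KN) = 0.
Expanding, this is linear in k: (702)k + (-16848) = 0.
So k = 24.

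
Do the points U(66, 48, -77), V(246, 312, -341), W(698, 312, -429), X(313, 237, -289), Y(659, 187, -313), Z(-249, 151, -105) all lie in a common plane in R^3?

Yes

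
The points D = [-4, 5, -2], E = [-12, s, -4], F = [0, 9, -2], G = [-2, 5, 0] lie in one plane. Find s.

The points are coplanar iff DE · (DF × DG) = 0.
Expanding, this is linear in s: (-8)s + (-8) = 0.
So s = -1.

-1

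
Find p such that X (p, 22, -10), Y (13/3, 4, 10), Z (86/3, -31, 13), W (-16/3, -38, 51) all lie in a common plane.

11

Coplanarity ⇔ det[XY; XZ; XW] = 0.
Expanding, this is linear in p: (1309)p + (-14399) = 0.
So p = 11.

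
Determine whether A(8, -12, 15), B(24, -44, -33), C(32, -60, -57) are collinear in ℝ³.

AB = (16, -32, -48), AC = (24, -48, -72).
AB × AC = (0, 0, 0).
The cross product vanishes, so the three points are collinear.

Yes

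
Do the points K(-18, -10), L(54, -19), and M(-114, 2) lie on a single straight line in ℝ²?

KL = (72, -9), KM = (-96, 12).
Twice the signed area of △KLM is (72)(12) − (-9)(-96) = 0.
The triangle is degenerate (zero area), so the points are collinear.

Yes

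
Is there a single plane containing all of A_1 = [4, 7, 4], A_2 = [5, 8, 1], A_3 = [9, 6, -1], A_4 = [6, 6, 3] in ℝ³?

With A_1 as base: A_1A_2 = (1, 1, -3), A_1A_3 = (5, -1, -5), A_1A_4 = (2, -1, -1).
A_1A_3 × A_1A_4 = (-4, -5, -3).
A_1A_2 · (A_1A_3 × A_1A_4) = 0.
The scalar triple product vanishes, so the four points are coplanar.

Yes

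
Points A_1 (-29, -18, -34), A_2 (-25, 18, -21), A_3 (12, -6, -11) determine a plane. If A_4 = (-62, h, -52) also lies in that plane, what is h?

-26

A normal to the plane is n = A_1A_2 × A_1A_3 = (672, 441, -1428).
A_4 lies in the plane iff n · A_1A_4 = 0.
This gives (441)h + (11466) = 0, so h = -26.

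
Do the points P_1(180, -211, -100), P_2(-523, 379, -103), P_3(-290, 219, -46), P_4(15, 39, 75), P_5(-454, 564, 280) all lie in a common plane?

Yes

The plane through P_1, P_2, P_3 has normal n = P_1P_2 × P_1P_3 = (33150, 39372, -24990) and equation n·P = 158508.
Checking the remaining points: n·P_4 = 158508, n·P_5 = 158508.
All equal 158508, so all 5 points lie in one plane.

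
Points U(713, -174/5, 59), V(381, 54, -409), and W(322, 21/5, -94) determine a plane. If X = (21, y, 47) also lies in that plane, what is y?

The plane through U, V, W has equation (23328/5)x + 132192y + (108864/5)z = 54432/5.
Substituting X: (132192)y + (5606496/5) = 54432/5, so y = -42/5.

-42/5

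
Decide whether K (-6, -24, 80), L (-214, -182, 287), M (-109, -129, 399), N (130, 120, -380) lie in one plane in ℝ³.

With K as base: KL = (-208, -158, 207), KM = (-103, -105, 319), KN = (136, 144, -460).
KM × KN = (2364, -3996, -552).
KL · (KM × KN) = 25392.
Since 25392 ≠ 0, the four points are not coplanar.

No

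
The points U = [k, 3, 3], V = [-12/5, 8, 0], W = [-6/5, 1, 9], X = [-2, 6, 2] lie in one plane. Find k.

-6/5

Coplanarity ⇔ det[UV; UW; UX] = 0.
Expanding, this is linear in k: (-4)k + (-24/5) = 0.
So k = -6/5.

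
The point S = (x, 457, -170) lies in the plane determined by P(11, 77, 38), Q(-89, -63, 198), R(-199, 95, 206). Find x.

15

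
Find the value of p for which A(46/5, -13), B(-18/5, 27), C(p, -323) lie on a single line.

542/5

Collinearity: (C − A) must be parallel to (B − A) = (-64/5, 40).
Cross-multiplying the components: (p − 46/5)·(40) = (-310)·(-64/5).
Solving gives p = 542/5.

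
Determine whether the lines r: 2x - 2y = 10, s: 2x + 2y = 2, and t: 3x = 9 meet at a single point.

Yes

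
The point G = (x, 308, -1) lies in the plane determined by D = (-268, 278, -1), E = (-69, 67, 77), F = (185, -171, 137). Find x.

The plane through D, E, F has equation 5904x + 7872y + 6232z = 599912.
Substituting G: (5904)x + (2418344) = 599912, so x = -308.

-308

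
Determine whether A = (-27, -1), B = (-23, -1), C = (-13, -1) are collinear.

AB = (4, 0), AC = (14, 0).
det[AB; AC] = (4)(0) − (0)(14) = 0.
The determinant is zero, so the points are collinear.

Yes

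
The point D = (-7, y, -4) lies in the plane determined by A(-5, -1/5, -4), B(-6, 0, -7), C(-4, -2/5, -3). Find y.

Coplanarity requires AB · (AC × AD) = 0.
AB = (-1, 1/5, -3), AC = (1, -1/5, 1); the triple product is linear in y with coefficient -2 and constant term 2/5.
Setting it to zero: y = 1/5.

1/5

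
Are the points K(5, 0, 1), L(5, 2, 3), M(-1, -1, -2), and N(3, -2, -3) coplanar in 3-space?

No

A normal to the plane through K, L, M is n = KL × KM = (-4, -12, 12).
The plane has equation n·P = -8. For N: n·N = -24.
-24 ≠ -8, so N is off the plane.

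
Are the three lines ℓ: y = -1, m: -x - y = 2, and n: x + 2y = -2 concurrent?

Intersecting ℓ and m: solving the 2×2 system gives (x, y) = (-1, -1).
Substitute into n: (1)(-1) + (2)(-1) = -3.
But n requires -2 ≠ -3, so the three lines have no common point.

No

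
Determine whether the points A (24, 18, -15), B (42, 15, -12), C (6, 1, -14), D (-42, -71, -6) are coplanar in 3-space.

Yes

A normal to the plane through A, B, C is n = AB × AC = (48, -72, -360).
The plane has equation n·P = 5256. For D: n·D = 5256.
Equal, so D lies in the plane and all four are coplanar.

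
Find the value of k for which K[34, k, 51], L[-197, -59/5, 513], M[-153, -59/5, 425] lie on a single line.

Collinearity requires KL × KM = 0; each component is linear in k.
The x-component gives (88)k + (5192/5) = 0, so k = -59/5.
The remaining components then also vanish.

-59/5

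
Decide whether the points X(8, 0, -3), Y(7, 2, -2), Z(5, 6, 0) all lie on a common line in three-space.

Yes

XY = (-1, 2, 1), XZ = (-3, 6, 3).
Each component of XZ is 3 times the corresponding component of XY, so XZ = 3·XY and the points are collinear.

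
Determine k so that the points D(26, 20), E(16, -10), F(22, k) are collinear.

Collinearity: (F − D) must be parallel to (E − D) = (-10, -30).
Cross-multiplying the components: (k − 20)·(-10) = (-4)·(-30).
Solving gives k = 8.

8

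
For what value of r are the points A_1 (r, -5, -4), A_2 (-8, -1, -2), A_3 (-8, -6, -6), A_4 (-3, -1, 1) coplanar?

-6

Coplanarity ⇔ det[A_1A_2; A_1A_3; A_1A_4] = 0.
Expanding, this is linear in r: (15)r + (90) = 0.
So r = -6.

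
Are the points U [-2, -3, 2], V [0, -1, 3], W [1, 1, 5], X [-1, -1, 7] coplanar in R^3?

No

A normal to the plane through U, V, W is n = UV × UW = (2, -3, 2).
The plane has equation n·P = 9. For X: n·X = 15.
15 ≠ 9, so X is off the plane.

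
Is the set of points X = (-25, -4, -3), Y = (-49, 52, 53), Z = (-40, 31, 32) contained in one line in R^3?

Yes

XY = (-24, 56, 56), XZ = (-15, 35, 35).
XY × XZ = (0, 0, 0).
The cross product vanishes, so the three points are collinear.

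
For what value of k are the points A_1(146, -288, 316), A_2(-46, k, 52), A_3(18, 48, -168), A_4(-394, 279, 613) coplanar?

48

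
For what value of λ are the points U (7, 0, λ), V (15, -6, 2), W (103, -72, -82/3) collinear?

14/3

Collinearity requires UV × UW = 0; each component is linear in λ.
The x-component gives (-66)λ + (308) = 0, so λ = 14/3.
The remaining components then also vanish.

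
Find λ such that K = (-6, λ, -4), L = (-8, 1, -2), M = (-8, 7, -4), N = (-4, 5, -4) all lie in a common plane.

6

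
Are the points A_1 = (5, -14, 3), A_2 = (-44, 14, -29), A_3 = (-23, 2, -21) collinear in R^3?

No

A_1A_2 = (-49, 28, -32), A_1A_3 = (-28, 16, -24).
A_1A_2 × A_1A_3 = (-160, -280, 0).
The cross product is nonzero, so the points do not lie on one line.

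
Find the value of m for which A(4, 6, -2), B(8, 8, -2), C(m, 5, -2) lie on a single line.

2

Direction AB = (4, 2, 0). From the y-coordinate of C, the parameter along the line is τ = (5 − 6)/2 = -1/2.
Then m = 4 + (-1/2)·(4) = 2.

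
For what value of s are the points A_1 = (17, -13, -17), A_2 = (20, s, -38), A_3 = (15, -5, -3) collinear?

Collinearity requires A_1A_2 × A_1A_3 = 0; each component is linear in s.
The x-component gives (14)s + (350) = 0, so s = -25.
The remaining components then also vanish.

-25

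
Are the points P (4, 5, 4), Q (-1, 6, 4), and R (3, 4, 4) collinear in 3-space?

PQ = (-5, 1, 0), PR = (-1, -1, 0).
PQ × PR = (0, 0, 6).
The cross product is nonzero, so the points do not lie on one line.

No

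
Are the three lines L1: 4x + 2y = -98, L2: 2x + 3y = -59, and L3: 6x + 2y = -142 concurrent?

Lines aᵢx + bᵢy = cᵢ with pairwise distinct directions are concurrent exactly when det[aᵢ bᵢ cᵢ] = 0.
Here the determinant is 0.
It vanishes, so the lines are concurrent at (-22, -5).

Yes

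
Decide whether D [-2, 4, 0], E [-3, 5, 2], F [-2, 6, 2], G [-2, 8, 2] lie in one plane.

No

The four points are coplanar iff the 3×3 determinant with rows DE, DF, DG is zero.
Rows: (-1, 1, 2), (0, 2, 2), (0, 4, 2).
Expanding along the first row: (-1)(-4) − (1)(0) + (2)(0) = 4.
Nonzero ⇒ not coplanar.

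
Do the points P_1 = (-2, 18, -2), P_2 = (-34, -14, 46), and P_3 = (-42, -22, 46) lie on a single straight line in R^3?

No

P_1P_2 = (-32, -32, 48), P_1P_3 = (-40, -40, 48).
P_1P_2 × P_1P_3 = (384, -384, 0).
The cross product is nonzero, so the points do not lie on one line.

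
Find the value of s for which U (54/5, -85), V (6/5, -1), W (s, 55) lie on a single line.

-26/5

Collinearity: (W − U) must be parallel to (V − U) = (-48/5, 84).
Cross-multiplying the components: (s − 54/5)·(84) = (140)·(-48/5).
Solving gives s = -26/5.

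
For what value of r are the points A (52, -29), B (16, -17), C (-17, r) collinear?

The three points are collinear iff det[AB; AC] = 0.
This determinant is linear in r: (-36)r + (-216) = 0, so r = -6.

-6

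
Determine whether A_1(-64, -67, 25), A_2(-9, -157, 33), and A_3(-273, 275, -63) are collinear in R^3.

No

A_1A_2 = (55, -90, 8), A_1A_3 = (-209, 342, -88).
A_1A_2 × A_1A_3 = (5184, 3168, 0).
The cross product is nonzero, so the points do not lie on one line.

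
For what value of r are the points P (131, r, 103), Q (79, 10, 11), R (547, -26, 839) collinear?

6

Direction QR = (468, -36, 828). From the x-coordinate of P, the parameter along the line is τ = (131 − 79)/468 = 1/9.
Then r = 10 + 1/9·(-36) = 6.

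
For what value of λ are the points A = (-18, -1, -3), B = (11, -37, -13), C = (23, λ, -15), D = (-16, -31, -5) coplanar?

-7

The points are coplanar iff AB · (AC × AD) = 0.
Expanding, this is linear in λ: (-38)λ + (-266) = 0.
So λ = -7.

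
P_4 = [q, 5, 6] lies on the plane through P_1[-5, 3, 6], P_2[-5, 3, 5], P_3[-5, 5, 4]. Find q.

-5

A normal to the plane is n = P_1P_2 × P_1P_3 = (2, 0, 0).
P_4 lies in the plane iff n · P_1P_4 = 0.
This gives (2)q + (10) = 0, so q = -5.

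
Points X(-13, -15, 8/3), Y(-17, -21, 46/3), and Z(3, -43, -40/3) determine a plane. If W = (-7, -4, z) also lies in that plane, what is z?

The plane through X, Y, Z has equation (1352/3)x + (416/3)y + 208z = -7384.
Substituting W: (208)z + (-11128/3) = -7384, so z = -53/3.

-53/3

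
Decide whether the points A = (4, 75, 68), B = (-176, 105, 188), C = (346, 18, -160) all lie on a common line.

AB = (-180, 30, 120), AC = (342, -57, -228).
Each component of AC is -19/10 times the corresponding component of AB, so AC = -19/10·AB and the points are collinear.

Yes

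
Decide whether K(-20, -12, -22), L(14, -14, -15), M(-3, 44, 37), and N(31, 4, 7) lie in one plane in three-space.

With K as base: KL = (34, -2, 7), KM = (17, 56, 59), KN = (51, 16, 29).
KM × KN = (680, 2516, -2584).
KL · (KM × KN) = 0.
The scalar triple product vanishes, so the four points are coplanar.

Yes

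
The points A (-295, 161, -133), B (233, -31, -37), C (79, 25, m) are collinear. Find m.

Collinearity requires AB × AC = 0; each component is linear in m.
The x-component gives (-192)m + (-12480) = 0, so m = -65.
The remaining components then also vanish.

-65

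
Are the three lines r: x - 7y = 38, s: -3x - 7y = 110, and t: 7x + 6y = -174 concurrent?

Yes

Intersecting r and s: solving the 2×2 system gives (x, y) = (-18, -8).
Substitute into t: (7)(-18) + (6)(-8) = -174.
This equals -174, so (-18, -8) lies on all three lines and they are concurrent.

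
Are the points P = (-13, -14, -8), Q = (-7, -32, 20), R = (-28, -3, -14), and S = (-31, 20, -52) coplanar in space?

No

The four points are coplanar iff the 3×3 determinant with rows PQ, PR, PS is zero.
Rows: (6, -18, 28), (-15, 11, -6), (-18, 34, -44).
Expanding along the first row: (6)(-280) − (-18)(552) + (28)(-312) = -480.
Nonzero ⇒ not coplanar.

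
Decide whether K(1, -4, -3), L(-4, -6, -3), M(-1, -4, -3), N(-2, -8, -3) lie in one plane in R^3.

The four points are coplanar iff the 3×3 determinant with rows KL, KM, KN is zero.
Rows: (-5, -2, 0), (-2, 0, 0), (-3, -4, 0).
Expanding along the first row: (-5)(0) − (-2)(0) + (0)(8) = 0.
Zero determinant ⇒ coplanar.

Yes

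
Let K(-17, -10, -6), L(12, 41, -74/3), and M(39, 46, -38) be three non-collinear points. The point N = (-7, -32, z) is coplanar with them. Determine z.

A normal to the plane is n = KL × KM = (-1760/3, -352/3, -1232).
N lies in the plane iff n · KN = 0.
This gives (-1232)z + (-32032/3) = 0, so z = -26/3.

-26/3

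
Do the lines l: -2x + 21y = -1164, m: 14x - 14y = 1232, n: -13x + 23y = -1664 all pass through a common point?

Yes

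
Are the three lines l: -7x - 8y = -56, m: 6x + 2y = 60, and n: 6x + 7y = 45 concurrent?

No

The three lines meet at one point iff the augmented coefficient matrix [aᵢ bᵢ cᵢ] has rank < 3, i.e. its determinant vanishes.
Here the determinant is -90.
Nonzero, so no common point exists.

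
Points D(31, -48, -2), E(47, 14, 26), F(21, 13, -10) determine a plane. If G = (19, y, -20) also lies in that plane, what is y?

-63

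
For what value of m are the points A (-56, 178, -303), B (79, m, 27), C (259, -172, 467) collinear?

Collinearity requires AB × AC = 0; each component is linear in m.
The x-component gives (770)m + (-21560) = 0, so m = 28.
The remaining components then also vanish.

28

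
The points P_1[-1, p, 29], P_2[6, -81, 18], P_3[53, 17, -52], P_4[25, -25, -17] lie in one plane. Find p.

The points are coplanar iff P_1P_2 · (P_1P_3 × P_1P_4) = 0.
Expanding, this is linear in p: (-315)p + (-30555) = 0.
So p = -97.

-97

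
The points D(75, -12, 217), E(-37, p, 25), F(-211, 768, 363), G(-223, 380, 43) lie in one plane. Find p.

The points are coplanar iff DE · (DF × DG) = 0.
Expanding, this is linear in p: (-93272)p + (-2611616) = 0.
So p = -28.

-28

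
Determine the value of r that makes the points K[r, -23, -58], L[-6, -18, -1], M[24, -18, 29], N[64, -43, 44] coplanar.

-58

The points are coplanar iff KL · (KM × KN) = 0.
Expanding, this is linear in r: (-750)r + (-43500) = 0.
So r = -58.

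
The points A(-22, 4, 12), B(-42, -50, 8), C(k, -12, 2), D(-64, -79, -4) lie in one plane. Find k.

-38

The points are coplanar iff AB · (AC × AD) = 0.
Expanding, this is linear in k: (-532)k + (-20216) = 0.
So k = -38.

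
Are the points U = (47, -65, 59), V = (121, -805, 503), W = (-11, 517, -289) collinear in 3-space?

UV = (74, -740, 444), UW = (-58, 582, -348).
UV × UW = (-888, 0, 148).
The cross product is nonzero, so the points do not lie on one line.

No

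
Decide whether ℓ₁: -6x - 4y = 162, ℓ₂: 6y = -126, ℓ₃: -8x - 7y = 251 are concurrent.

Yes

Lines aᵢx + bᵢy = cᵢ with pairwise distinct directions are concurrent exactly when det[aᵢ bᵢ cᵢ] = 0.
Here the determinant is 0.
It vanishes, so the lines are concurrent at (-13, -21).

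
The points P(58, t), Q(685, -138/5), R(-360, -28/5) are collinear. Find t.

Collinearity: (P − Q) must be parallel to (R − Q) = (-1045, 22).
Cross-multiplying the components: (t − (-138/5))·(-1045) = (-627)·(22).
Solving gives t = -72/5.

-72/5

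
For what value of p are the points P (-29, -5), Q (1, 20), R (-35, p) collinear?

-10

Collinearity: (R − P) must be parallel to (Q − P) = (30, 25).
Cross-multiplying the components: (p − (-5))·(30) = (-6)·(25).
Solving gives p = -10.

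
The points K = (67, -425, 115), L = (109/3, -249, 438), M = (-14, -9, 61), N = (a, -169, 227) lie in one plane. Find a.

56/3

Normal to plane KLM: n = (-143872, -27819, 4496/3); plane equation n·P = 7067993/3.
Requiring n·N = 7067993/3: (-143872)a + (15124825/3) = 7067993/3.
So a = 56/3.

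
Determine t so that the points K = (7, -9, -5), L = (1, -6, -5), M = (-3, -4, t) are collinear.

-5

Collinearity requires KL × KM = 0; each component is linear in t.
The x-component gives (3)t + (15) = 0, so t = -5.
The remaining components then also vanish.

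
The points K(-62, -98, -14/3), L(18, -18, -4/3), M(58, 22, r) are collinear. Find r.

1/3

Collinearity requires KL × KM = 0; each component is linear in r.
The x-component gives (80)r + (-80/3) = 0, so r = 1/3.
The remaining components then also vanish.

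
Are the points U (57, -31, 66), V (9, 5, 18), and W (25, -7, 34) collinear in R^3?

UV = (-48, 36, -48), UW = (-32, 24, -32).
UV × UW = (0, 0, 0).
The cross product vanishes, so the three points are collinear.

Yes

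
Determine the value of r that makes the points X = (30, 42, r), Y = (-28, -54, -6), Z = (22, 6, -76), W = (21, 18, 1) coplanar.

The points are coplanar iff XY · (XZ × XW) = 0.
Expanding, this is linear in r: (-660)r + (42240) = 0.
So r = 64.

64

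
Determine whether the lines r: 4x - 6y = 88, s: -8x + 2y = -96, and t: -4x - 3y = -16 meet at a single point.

Yes

Intersecting r and s: solving the 2×2 system gives (x, y) = (10, -8).
Substitute into t: (-4)(10) + (-3)(-8) = -16.
This equals -16, so (10, -8) lies on all three lines and they are concurrent.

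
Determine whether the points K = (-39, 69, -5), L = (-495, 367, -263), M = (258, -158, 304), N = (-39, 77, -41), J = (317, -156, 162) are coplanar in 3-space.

The plane through K, L, M has normal n = KL × KM = (33516, 64278, 15006) and equation n·P = 3053028.
Checking the remaining points: n·N = 3027036, n·J = 3028176.
Since n·N = 3027036 ≠ 3053028, N is off the plane and the points are not all coplanar.

No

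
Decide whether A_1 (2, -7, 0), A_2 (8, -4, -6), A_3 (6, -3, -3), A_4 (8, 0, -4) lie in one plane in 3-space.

With A_1 as base: A_1A_2 = (6, 3, -6), A_1A_3 = (4, 4, -3), A_1A_4 = (6, 7, -4).
A_1A_3 × A_1A_4 = (5, -2, 4).
A_1A_2 · (A_1A_3 × A_1A_4) = 0.
The scalar triple product vanishes, so the four points are coplanar.

Yes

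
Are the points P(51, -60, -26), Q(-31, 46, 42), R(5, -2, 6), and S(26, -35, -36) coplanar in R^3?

Yes

With P as base: PQ = (-82, 106, 68), PR = (-46, 58, 32), PS = (-25, 25, -10).
PR × PS = (-1380, -1260, 300).
PQ · (PR × PS) = 0.
The scalar triple product vanishes, so the four points are coplanar.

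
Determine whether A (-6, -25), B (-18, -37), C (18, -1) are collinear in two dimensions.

AB = (-12, -12), AC = (24, 24).
Checking proportionality: AC = -2·AB, so the vectors are parallel and the points are collinear.

Yes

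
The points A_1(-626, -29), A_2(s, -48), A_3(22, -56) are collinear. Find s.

-170

Collinearity: (A_2 − A_1) must be parallel to (A_3 − A_1) = (648, -27).
Cross-multiplying the components: (s − (-626))·(-27) = (-19)·(648).
Solving gives s = -170.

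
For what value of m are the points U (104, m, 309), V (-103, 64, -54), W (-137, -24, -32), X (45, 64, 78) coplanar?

-236

Coplanarity ⇔ det[UV; UW; UX] = 0.
Expanding, this is linear in m: (-7744)m + (-1827584) = 0.
So m = -236.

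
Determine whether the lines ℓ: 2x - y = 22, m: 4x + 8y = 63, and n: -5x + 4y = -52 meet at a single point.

No

Intersecting ℓ and m: solving the 2×2 system gives (x, y) = (239/20, 19/10).
Substitute into n: (-5)(239/20) + (4)(19/10) = -1043/20.
But n requires -52 ≠ -1043/20, so the three lines have no common point.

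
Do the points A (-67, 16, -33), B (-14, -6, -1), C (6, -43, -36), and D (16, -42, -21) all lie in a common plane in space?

The four points are coplanar iff the 3×3 determinant with rows AB, AC, AD is zero.
Rows: (53, -22, 32), (73, -59, -3), (83, -58, 12).
Expanding along the first row: (53)(-882) − (-22)(1125) + (32)(663) = -780.
Nonzero ⇒ not coplanar.

No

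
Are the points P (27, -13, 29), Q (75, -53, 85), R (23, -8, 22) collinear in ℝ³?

No

PQ = (48, -40, 56), PR = (-4, 5, -7).
PQ × PR = (0, 112, 80).
The cross product is nonzero, so the points do not lie on one line.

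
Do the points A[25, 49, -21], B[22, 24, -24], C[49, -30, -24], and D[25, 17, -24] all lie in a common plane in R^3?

No

With A as base: AB = (-3, -25, -3), AC = (24, -79, -3), AD = (0, -32, -3).
AC × AD = (141, 72, -768).
AB · (AC × AD) = 81.
Since 81 ≠ 0, the four points are not coplanar.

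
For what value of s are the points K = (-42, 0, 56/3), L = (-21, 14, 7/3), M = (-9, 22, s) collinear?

-7

Direction KL = (21, 14, -49/3). From the x-coordinate of M, the parameter along the line is τ = (-9 − (-42))/21 = 11/7.
Then s = 56/3 + 11/7·(-49/3) = -7.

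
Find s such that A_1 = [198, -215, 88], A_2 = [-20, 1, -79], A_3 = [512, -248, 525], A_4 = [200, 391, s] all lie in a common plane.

519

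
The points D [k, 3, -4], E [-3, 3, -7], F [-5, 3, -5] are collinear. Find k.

Collinearity requires DE × DF = 0; each component is linear in k.
The y-component gives (2)k + (12) = 0, so k = -6.
The remaining components then also vanish.

-6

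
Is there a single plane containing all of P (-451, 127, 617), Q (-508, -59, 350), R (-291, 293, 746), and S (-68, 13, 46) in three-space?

A normal to the plane through P, Q, R is n = PQ × PR = (20328, -35367, 20298).
The plane has equation n·X = -1135671. For S: n·S = -908367.
-908367 ≠ -1135671, so S is off the plane.

No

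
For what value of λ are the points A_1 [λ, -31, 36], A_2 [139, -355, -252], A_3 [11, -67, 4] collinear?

-5

Direction A_2A_3 = (-128, 288, 256). From the y-coordinate of A_1, the parameter along the line is τ = (-31 − (-355))/288 = 9/8.
Then λ = 139 + 9/8·(-128) = -5.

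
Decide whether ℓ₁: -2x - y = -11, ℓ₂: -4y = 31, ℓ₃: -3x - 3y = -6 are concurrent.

No

Lines aᵢx + bᵢy = cᵢ with pairwise distinct directions are concurrent exactly when det[aᵢ bᵢ cᵢ] = 0.
Here the determinant is -9.
Nonzero, so no common point exists.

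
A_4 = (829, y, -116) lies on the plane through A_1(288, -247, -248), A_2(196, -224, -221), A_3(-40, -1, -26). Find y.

-3

The plane through A_1, A_2, A_3 has equation −1536x + 11568y − 15088z = 442160.
Substituting A_4: (11568)y + (476864) = 442160, so y = -3.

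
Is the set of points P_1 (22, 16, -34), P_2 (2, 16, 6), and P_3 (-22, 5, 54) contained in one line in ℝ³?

P_1P_2 = (-20, 0, 40), P_1P_3 = (-44, -11, 88).
Comparing components 2 and 3: (0)(88) − (40)(-11) = 440 ≠ 0, so P_1P_2 and P_1P_3 are not parallel and the points are not collinear.

No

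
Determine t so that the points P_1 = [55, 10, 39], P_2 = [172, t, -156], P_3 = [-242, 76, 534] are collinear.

-16

Direction P_1P_3 = (-297, 66, 495). From the x-coordinate of P_2, the parameter along the line is τ = (172 − 55)/(-297) = -13/33.
Then t = 10 + (-13/33)·(66) = -16.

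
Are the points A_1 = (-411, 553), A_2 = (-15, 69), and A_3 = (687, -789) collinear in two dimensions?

A_1A_2 = (396, -484), A_1A_3 = (1098, -1342).
Twice the signed area of △A_1A_2A_3 is (396)(-1342) − (-484)(1098) = 0.
The triangle is degenerate (zero area), so the points are collinear.

Yes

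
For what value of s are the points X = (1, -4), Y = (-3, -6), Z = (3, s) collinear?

-3

Collinearity: (Z − X) must be parallel to (Y − X) = (-4, -2).
Cross-multiplying the components: (s − (-4))·(-4) = (2)·(-2).
Solving gives s = -3.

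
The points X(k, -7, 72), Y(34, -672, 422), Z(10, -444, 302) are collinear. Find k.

-36

Direction YZ = (-24, 228, -120). From the y-coordinate of X, the parameter along the line is τ = (-7 − (-672))/228 = 35/12.
Then k = 34 + 35/12·(-24) = -36.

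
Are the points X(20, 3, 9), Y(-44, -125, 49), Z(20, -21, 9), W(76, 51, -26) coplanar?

Yes

The four points are coplanar iff the 3×3 determinant with rows XY, XZ, XW is zero.
Rows: (-64, -128, 40), (0, -24, 0), (56, 48, -35).
Expanding along the first row: (-64)(840) − (-128)(0) + (40)(1344) = 0.
Zero determinant ⇒ coplanar.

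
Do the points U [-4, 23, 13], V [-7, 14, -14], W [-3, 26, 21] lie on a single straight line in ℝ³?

No

UV = (-3, -9, -27), UW = (1, 3, 8).
UV × UW = (9, -3, 0).
The cross product is nonzero, so the points do not lie on one line.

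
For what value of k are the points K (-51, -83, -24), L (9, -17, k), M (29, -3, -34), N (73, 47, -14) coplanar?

-6

Normal to plane KMN: n = (2100, -2040, 480); plane equation n·P = 50700.
Requiring n·L = 50700: (480)k + (53580) = 50700.
So k = -6.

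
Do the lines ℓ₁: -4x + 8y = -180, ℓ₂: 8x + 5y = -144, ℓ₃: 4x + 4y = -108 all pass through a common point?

Yes

The three lines meet at one point iff the augmented coefficient matrix [aᵢ bᵢ cᵢ] has rank < 3, i.e. its determinant vanishes.
Here the determinant is 0.
It vanishes, so the lines are concurrent at (-3, -24).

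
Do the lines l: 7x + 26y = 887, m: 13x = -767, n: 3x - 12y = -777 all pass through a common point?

Intersecting l and m: solving the 2×2 system gives (x, y) = (-59, 50).
Substitute into n: (3)(-59) + (-12)(50) = -777.
This equals -777, so (-59, 50) lies on all three lines and they are concurrent.

Yes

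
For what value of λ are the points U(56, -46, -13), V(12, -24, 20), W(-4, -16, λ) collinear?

Direction UV = (-44, 22, 33). From the x-coordinate of W, the parameter along the line is τ = (-4 − 56)/(-44) = 15/11.
Then λ = (-13) + 15/11·(33) = 32.

32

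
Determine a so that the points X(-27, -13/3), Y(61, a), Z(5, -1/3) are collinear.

20/3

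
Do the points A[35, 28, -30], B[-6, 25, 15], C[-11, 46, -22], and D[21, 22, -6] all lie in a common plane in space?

No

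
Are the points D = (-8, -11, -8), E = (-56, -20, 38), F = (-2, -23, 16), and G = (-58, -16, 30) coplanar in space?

Yes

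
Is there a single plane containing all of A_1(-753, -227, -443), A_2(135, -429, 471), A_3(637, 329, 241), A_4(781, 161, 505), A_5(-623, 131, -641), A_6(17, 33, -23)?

Yes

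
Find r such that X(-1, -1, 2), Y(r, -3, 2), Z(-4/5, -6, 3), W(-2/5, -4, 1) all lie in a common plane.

Normal to plane XZW: n = (8, 4/5, 12/5); plane equation n·P = -4.
Requiring n·Y = -4: (8)r + (12/5) = -4.
So r = -4/5.

-4/5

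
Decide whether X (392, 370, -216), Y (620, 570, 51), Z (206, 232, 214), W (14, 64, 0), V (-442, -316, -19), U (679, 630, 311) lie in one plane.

The plane through X, Y, Z has normal n = XY × XZ = (122846, -147702, 5736) and equation n·P = -7733084.
Checking the remaining points: n·W = -7733084, n·V = -7733084, n·U = -7855930.
Since n·U = -7855930 ≠ -7733084, U is off the plane and the points are not all coplanar.

No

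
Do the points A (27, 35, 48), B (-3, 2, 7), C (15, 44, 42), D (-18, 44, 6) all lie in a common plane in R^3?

The four points are coplanar iff the 3×3 determinant with rows AB, AC, AD is zero.
Rows: (-30, -33, -41), (-12, 9, -6), (-45, 9, -42).
Expanding along the first row: (-30)(-324) − (-33)(234) + (-41)(297) = 5265.
Nonzero ⇒ not coplanar.

No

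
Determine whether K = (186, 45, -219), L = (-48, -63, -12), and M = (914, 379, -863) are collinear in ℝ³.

KL = (-234, -108, 207), KM = (728, 334, -644).
KL × KM = (414, 0, 468).
The cross product is nonzero, so the points do not lie on one line.

No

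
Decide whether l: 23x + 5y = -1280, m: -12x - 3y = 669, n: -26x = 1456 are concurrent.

Intersecting l and m: solving the 2×2 system gives (x, y) = (-55, -3).
Substitute into n: (-26)(-55) + (0)(-3) = 1430.
But n requires 1456 ≠ 1430, so the three lines have no common point.

No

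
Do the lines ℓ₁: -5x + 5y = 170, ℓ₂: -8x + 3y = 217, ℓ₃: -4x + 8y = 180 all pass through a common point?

Lines aᵢx + bᵢy = cᵢ with pairwise distinct directions are concurrent exactly when det[aᵢ bᵢ cᵢ] = 0.
Here the determinant is 0.
It vanishes, so the lines are concurrent at (-23, 11).

Yes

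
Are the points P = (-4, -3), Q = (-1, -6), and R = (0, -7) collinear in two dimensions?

Yes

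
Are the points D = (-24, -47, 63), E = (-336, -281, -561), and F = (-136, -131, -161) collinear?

Yes

DE = (-312, -234, -624), DF = (-112, -84, -224).
Each component of DF is 14/39 times the corresponding component of DE, so DF = 14/39·DE and the points are collinear.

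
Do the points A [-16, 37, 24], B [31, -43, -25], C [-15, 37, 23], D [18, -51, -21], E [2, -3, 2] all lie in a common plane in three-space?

No

The plane through A, B, C has normal n = AB × AC = (80, -2, 80) and equation n·P = 566.
Checking the remaining points: n·D = -138, n·E = 326.
Since n·D = -138 ≠ 566, D is off the plane and the points are not all coplanar.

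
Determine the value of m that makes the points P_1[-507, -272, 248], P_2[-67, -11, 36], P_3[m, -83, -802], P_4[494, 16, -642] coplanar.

516

Coplanarity ⇔ det[P_1P_2; P_1P_3; P_1P_4] = 0.
Expanding, this is linear in m: (171234)m + (-88356744) = 0.
So m = 516.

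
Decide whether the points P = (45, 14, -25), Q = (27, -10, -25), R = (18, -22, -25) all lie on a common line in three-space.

Yes

PQ = (-18, -24, 0), PR = (-27, -36, 0).
Each component of PR is 3/2 times the corresponding component of PQ, so PR = 3/2·PQ and the points are collinear.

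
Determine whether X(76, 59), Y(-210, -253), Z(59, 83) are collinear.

No

XY = (-286, -312), XZ = (-17, 24).
Twice the signed area of △XYZ is (-286)(24) − (-312)(-17) = -12168.
The area is nonzero, so the three points are not collinear.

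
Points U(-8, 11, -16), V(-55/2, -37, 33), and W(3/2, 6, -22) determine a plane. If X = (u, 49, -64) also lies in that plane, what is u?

The plane through U, V, W has equation 533x + (697/2)y + (1107/2)z = -18573/2.
Substituting X: (533)u + (-36695/2) = -18573/2, so u = 17.

17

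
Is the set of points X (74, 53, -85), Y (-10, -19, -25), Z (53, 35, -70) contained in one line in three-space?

XY = (-84, -72, 60), XZ = (-21, -18, 15).
XY × XZ = (0, 0, 0).
The cross product vanishes, so the three points are collinear.

Yes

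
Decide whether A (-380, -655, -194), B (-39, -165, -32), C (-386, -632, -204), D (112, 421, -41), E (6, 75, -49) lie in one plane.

The plane through A, B, C has normal n = AB × AC = (-8626, 2438, 10783) and equation n·P = -410912.
Checking the remaining points: n·D = -381817, n·E = -397273.
Since n·D = -381817 ≠ -410912, D is off the plane and the points are not all coplanar.

No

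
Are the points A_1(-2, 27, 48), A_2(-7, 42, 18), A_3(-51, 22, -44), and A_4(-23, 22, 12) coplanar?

No

A normal to the plane through A_1, A_2, A_3 is n = A_1A_2 × A_1A_3 = (-1530, 1010, 760).
The plane has equation n·P = 66810. For A_4: n·A_4 = 66530.
66530 ≠ 66810, so A_4 is off the plane.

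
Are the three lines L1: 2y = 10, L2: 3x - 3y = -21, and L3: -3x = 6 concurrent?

Yes

Lines aᵢx + bᵢy = cᵢ with pairwise distinct directions are concurrent exactly when det[aᵢ bᵢ cᵢ] = 0.
Here the determinant is 0.
It vanishes, so the lines are concurrent at (-2, 5).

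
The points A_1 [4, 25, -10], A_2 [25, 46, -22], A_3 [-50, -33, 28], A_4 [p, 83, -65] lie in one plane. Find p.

Normal to plane A_1A_2A_3: n = (102, -150, -84); plane equation n·P = -2502.
Requiring n·A_4 = -2502: (102)p + (-6990) = -2502.
So p = 44.

44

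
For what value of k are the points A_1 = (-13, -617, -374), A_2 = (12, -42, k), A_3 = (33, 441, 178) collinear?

Collinearity requires A_1A_2 × A_1A_3 = 0; each component is linear in k.
The x-component gives (-1058)k + (-78292) = 0, so k = -74.
The remaining components then also vanish.

-74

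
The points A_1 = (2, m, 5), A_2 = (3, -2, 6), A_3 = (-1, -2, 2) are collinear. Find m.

Direction A_2A_3 = (-4, 0, -4). From the x-coordinate of A_1, the parameter along the line is τ = (2 − 3)/(-4) = 1/4.
Then m = (-2) + 1/4·(0) = -2.

-2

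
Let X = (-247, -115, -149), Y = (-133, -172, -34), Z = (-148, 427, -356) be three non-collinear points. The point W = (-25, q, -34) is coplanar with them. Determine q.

A normal to the plane is n = XY × XZ = (-50531, 34983, 67431).
W lies in the plane iff n · XW = 0.
This gives (34983)q + (559728) = 0, so q = -16.

-16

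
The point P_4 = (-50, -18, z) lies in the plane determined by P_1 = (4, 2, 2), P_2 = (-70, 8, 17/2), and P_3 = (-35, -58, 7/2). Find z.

6

The plane through P_1, P_2, P_3 has equation 399x − (285/2)y + 4674z = 10659.
Substituting P_4: (4674)z + (-17385) = 10659, so z = 6.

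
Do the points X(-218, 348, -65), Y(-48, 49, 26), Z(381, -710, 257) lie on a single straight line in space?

XY = (170, -299, 91), XZ = (599, -1058, 322).
Comparing components 3 and 1: (91)(599) − (170)(322) = -231 ≠ 0, so XY and XZ are not parallel and the points are not collinear.

No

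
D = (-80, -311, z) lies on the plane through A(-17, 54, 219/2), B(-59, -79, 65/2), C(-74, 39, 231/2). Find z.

Coplanarity requires AB · (AC × AD) = 0.
AB = (-42, -133, -77), AC = (-57, -15, 6); the triple product is linear in z with coefficient -6951 and constant term -1619583/2.
Setting it to zero: z = -233/2.

-233/2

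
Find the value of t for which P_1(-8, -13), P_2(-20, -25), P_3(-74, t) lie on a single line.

The three points are collinear iff det[P_1P_2; P_1P_3] = 0.
This determinant is linear in t: (-12)t + (-948) = 0, so t = -79.

-79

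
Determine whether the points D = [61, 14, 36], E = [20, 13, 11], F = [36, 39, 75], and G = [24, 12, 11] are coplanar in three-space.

No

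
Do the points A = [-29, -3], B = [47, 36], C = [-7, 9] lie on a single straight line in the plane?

No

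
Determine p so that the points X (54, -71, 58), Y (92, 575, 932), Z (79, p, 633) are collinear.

354

Collinearity requires XY × XZ = 0; each component is linear in p.
The x-component gives (-874)p + (309396) = 0, so p = 354.
The remaining components then also vanish.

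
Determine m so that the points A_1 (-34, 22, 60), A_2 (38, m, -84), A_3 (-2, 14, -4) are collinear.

Direction A_1A_3 = (32, -8, -64). From the x-coordinate of A_2, the parameter along the line is τ = (38 − (-34))/32 = 9/4.
Then m = 22 + 9/4·(-8) = 4.

4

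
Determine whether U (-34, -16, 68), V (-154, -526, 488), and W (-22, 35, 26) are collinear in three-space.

Yes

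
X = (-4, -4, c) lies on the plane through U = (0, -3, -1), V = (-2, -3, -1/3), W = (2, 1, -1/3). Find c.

The plane through U, V, W has equation −(8/3)x + (8/3)y − 8z = 0.
Substituting X: (-8)c + (0) = 0, so c = 0.

0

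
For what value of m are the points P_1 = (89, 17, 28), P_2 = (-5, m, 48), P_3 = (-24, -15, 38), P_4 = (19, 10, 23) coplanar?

-23

Normal to plane P_1P_3P_4: n = (230, -1265, -1449); plane equation n·P = -41607.
Requiring n·P_2 = -41607: (-1265)m + (-70702) = -41607.
So m = -23.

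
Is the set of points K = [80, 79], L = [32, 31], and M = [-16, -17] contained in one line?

Yes

KL = (-48, -48), KM = (-96, -96).
Checking proportionality: KM = 2·KL, so the vectors are parallel and the points are collinear.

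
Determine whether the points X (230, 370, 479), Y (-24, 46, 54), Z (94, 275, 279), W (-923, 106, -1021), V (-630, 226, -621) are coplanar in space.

No

The plane through X, Y, Z has normal n = XY × XZ = (24425, 7000, -19934) and equation n·P = -1340636.
Checking the remaining points: n·W = -1449661, n·V = -1426736.
Since n·W = -1449661 ≠ -1340636, W is off the plane and the points are not all coplanar.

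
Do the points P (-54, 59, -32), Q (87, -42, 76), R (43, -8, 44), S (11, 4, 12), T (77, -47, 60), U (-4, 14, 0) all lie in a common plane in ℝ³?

The plane through P, Q, R has normal n = PQ × PR = (-440, -240, 350) and equation n·X = -1600.
Checking the remaining points: n·S = -1600, n·T = -1600, n·U = -1600.
All equal -1600, so all 6 points lie in one plane.

Yes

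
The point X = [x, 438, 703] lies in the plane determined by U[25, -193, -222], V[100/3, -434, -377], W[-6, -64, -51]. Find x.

The plane through U, V, W has equation −21216x + 3380y − 6396z = 237172.
Substituting X: (-21216)x + (-3015948) = 237172, so x = -460/3.

-460/3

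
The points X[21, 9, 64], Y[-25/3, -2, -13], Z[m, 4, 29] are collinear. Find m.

Collinearity requires XY × XZ = 0; each component is linear in m.
The y-component gives (-77)m + (1771/3) = 0, so m = 23/3.
The remaining components then also vanish.

23/3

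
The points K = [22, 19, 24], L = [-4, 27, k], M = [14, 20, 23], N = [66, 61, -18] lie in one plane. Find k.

The points are coplanar iff KL · (KM × KN) = 0.
Expanding, this is linear in k: (-380)k + (6080) = 0.
So k = 16.

16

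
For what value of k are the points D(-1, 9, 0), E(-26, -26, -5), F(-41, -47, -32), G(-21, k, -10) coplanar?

Coplanarity ⇔ det[DE; DF; DG] = 0.
Expanding, this is linear in k: (-600)k + (-11400) = 0.
So k = -19.

-19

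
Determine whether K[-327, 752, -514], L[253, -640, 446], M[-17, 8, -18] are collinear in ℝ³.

No

KL = (580, -1392, 960), KM = (310, -744, 496).
Comparing components 2 and 3: (-1392)(496) − (960)(-744) = 23808 ≠ 0, so KL and KM are not parallel and the points are not collinear.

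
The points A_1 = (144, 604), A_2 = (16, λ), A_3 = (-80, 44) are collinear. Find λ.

284

Collinearity: (A_2 − A_1) must be parallel to (A_3 − A_1) = (-224, -560).
Cross-multiplying the components: (λ − 604)·(-224) = (-128)·(-560).
Solving gives λ = 284.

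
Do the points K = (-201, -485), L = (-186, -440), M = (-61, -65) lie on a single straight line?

Yes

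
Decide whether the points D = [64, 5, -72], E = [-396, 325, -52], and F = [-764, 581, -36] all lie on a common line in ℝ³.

Yes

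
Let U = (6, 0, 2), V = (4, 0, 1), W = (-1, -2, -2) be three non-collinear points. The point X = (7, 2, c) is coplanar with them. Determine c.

3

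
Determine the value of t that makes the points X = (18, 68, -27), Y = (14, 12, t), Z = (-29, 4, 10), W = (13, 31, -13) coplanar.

Coplanarity ⇔ det[XY; XZ; XW] = 0.
Expanding, this is linear in t: (1419)t + (9933) = 0.
So t = -7.

-7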